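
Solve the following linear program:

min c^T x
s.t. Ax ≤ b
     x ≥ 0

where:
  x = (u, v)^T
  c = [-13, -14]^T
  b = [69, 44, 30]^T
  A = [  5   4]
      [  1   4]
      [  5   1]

Evaluate the objective at each vertex of the feasible region:
  z(0, 0) = 0
  z(6, 0) = -78
  z(4, 10) = -192  ←
  z(0, 11) = -154
The minimum is at u = 4, v = 10.

u = 4, v = 10, z = -192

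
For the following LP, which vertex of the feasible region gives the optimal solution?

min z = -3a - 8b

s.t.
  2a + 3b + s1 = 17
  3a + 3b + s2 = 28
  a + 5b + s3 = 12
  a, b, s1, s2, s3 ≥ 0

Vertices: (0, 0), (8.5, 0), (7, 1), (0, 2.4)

Evaluate the objective at each vertex of the feasible region:
  z(0, 0) = 0
  z(8.5, 0) = -25.5
  z(7, 1) = -29  ←
  z(0, 2.4) = -19.2
The minimum is at a = 7, b = 1.

(7, 1)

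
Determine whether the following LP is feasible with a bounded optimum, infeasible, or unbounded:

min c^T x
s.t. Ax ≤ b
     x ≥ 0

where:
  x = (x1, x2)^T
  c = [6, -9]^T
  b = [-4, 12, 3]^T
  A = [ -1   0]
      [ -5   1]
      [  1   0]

Infeasible (no feasible solution exists)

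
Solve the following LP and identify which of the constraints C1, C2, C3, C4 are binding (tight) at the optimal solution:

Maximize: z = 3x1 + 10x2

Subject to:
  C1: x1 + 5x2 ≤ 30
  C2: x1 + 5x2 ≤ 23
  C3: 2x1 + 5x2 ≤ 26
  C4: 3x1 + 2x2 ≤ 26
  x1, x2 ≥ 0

At x1 = 3, x2 = 4, compute slack b - a·x for each constraint:
  C1: 30 − 23 = 7  (slack)
  C2: 23 − 23 = 0  (binding)
  C3: 26 − 26 = 0  (binding)
  C4: 26 − 17 = 9  (slack)

Optimal: x1 = 3, x2 = 4
Binding: C2, C3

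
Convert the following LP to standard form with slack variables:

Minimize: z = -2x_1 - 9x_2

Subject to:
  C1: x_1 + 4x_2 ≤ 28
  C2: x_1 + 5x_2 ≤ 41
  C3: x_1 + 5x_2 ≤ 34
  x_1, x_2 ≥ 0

min z = -2x_1 - 9x_2

s.t.
  x_1 + 4x_2 + s1 = 28
  x_1 + 5x_2 + s2 = 41
  x_1 + 5x_2 + s3 = 34
  x_1, x_2, s1, s2, s3 ≥ 0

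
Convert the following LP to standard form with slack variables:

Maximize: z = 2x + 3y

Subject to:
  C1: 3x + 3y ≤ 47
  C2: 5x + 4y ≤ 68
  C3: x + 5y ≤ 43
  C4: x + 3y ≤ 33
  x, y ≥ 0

max z = 2x + 3y

s.t.
  3x + 3y + s1 = 47
  5x + 4y + s2 = 68
  x + 5y + s3 = 43
  x + 3y + s4 = 33
  x, y, s1, s2, s3, s4 ≥ 0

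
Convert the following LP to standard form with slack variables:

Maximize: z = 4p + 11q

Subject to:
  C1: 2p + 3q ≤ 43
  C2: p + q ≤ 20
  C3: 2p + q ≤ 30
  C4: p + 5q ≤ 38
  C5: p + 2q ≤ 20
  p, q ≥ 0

max z = 4p + 11q

s.t.
  2p + 3q + s1 = 43
  p + q + s2 = 20
  2p + q + s3 = 30
  p + 5q + s4 = 38
  p + 2q + s5 = 20
  p, q, s1, s2, s3, s4, s5 ≥ 0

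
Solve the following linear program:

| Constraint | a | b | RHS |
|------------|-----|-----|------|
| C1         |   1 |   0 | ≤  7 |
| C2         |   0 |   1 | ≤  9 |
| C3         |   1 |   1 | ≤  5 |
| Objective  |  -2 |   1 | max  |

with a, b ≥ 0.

Evaluate the objective at each vertex of the feasible region:
  z(0, 0) = 0
  z(5, 0) = -10
  z(0, 5) = 5  ←
The maximum is at a = 0, b = 5.

a = 0, b = 5, z = 5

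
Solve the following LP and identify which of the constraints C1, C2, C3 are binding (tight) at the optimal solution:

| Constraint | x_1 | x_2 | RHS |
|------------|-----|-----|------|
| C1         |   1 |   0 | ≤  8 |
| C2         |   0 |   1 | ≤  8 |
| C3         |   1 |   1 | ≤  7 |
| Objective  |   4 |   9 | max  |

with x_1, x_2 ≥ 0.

At x_1 = 0, x_2 = 7, compute slack b - a·x for each constraint:
  C1: 8 − 0 = 8  (slack)
  C2: 8 − 7 = 1  (slack)
  C3: 7 − 7 = 0  (binding)

Optimal: x_1 = 0, x_2 = 7
Binding: C3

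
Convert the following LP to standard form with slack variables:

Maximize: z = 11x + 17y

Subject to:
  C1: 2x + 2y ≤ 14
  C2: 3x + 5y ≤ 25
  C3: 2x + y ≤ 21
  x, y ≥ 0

max z = 11x + 17y

s.t.
  2x + 2y + s1 = 14
  3x + 5y + s2 = 25
  2x + y + s3 = 21
  x, y, s1, s2, s3 ≥ 0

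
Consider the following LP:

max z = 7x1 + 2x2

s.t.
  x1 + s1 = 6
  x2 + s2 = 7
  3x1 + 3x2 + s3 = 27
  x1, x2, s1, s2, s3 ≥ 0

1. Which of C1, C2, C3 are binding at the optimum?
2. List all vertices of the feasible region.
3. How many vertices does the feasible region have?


1. C1, C3
2. (0, 0), (6, 0), (6, 3), (2, 7), (0, 7)
3. 5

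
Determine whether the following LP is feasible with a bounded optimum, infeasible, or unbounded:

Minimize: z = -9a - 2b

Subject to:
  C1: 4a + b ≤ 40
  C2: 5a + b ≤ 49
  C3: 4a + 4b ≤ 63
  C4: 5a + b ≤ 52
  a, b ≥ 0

Feasible with a bounded optimal solution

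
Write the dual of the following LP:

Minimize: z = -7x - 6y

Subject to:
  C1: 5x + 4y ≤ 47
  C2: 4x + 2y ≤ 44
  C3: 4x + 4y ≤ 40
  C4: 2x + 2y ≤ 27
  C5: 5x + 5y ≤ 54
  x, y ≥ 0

Primal min cᵀx s.t. Ax ≤ b, x ≥ 0  →  Dual max −bᵀy s.t. Aᵀy ≥ −c, y ≥ 0.

Maximize: z = -47y1 - 44y2 - 40y3 - 27y4 - 54y5

Subject to:
  5y1 + 4y2 + 4y3 + 2y4 + 5y5 ≥ 7
  4y1 + 2y2 + 4y3 + 2y4 + 5y5 ≥ 6
  y1, y2, y3, y4, y5 ≥ 0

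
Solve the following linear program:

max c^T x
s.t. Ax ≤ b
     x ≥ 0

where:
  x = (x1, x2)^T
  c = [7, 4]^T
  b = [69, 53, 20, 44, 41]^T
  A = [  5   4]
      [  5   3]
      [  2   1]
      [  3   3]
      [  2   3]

Evaluate the objective at each vertex of the feasible region:
  z(0, 0) = 0
  z(10, 0) = 70
  z(7, 6) = 73  ←
  z(4.5, 10.17) = 72.17
  z(3, 11.67) = 67.67
  z(0, 13.67) = 54.67
The maximum is at x1 = 7, x2 = 6.

x1 = 7, x2 = 6, z = 73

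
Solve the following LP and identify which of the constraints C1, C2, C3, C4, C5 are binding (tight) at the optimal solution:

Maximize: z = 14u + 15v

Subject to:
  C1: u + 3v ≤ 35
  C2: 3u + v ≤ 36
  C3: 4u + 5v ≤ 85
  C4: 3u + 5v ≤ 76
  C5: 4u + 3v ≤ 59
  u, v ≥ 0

At u = 8, v = 9, compute slack b - a·x for each constraint:
  C1: 35 − 35 = 0  (binding)
  C2: 36 − 33 = 3  (slack)
  C3: 85 − 77 = 8  (slack)
  C4: 76 − 69 = 7  (slack)
  C5: 59 − 59 = 0  (binding)

Optimal: u = 8, v = 9
Binding: C1, C5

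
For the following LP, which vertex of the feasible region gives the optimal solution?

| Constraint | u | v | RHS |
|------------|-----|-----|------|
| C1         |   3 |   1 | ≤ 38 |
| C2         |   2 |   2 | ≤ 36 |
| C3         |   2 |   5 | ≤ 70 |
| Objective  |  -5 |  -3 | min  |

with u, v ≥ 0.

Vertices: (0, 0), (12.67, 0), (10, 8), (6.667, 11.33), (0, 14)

Evaluate the objective at each vertex of the feasible region:
  z(0, 0) = 0
  z(12.67, 0) = -63.33
  z(10, 8) = -74  ←
  z(6.667, 11.33) = -67.33
  z(0, 14) = -42
The minimum is at u = 10, v = 8.

(10, 8)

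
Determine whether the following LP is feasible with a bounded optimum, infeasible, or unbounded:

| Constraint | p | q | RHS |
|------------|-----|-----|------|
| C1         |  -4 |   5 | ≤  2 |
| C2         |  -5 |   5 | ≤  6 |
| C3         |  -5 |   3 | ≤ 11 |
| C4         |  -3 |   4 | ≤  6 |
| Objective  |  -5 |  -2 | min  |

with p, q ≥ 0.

Unbounded (objective can decrease without bound)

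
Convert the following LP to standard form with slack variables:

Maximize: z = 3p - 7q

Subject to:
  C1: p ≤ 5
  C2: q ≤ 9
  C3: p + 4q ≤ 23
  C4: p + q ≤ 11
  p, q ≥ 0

max z = 3p - 7q

s.t.
  p + s1 = 5
  q + s2 = 9
  p + 4q + s3 = 23
  p + q + s4 = 11
  p, q, s1, s2, s3, s4 ≥ 0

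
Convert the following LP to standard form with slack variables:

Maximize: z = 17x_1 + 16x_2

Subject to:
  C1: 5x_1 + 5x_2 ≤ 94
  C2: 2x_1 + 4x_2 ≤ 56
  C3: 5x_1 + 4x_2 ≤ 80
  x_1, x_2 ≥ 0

max z = 17x_1 + 16x_2

s.t.
  5x_1 + 5x_2 + s1 = 94
  2x_1 + 4x_2 + s2 = 56
  5x_1 + 4x_2 + s3 = 80
  x_1, x_2, s1, s2, s3 ≥ 0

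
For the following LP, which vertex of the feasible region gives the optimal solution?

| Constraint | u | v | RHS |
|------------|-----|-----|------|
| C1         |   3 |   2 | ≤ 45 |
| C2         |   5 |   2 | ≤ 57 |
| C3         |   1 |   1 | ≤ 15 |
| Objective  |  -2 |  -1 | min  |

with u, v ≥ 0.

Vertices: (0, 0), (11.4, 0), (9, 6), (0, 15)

Evaluate the objective at each vertex of the feasible region:
  z(0, 0) = 0
  z(11.4, 0) = -22.8
  z(9, 6) = -24  ←
  z(0, 15) = -15
The minimum is at u = 9, v = 6.

(9, 6)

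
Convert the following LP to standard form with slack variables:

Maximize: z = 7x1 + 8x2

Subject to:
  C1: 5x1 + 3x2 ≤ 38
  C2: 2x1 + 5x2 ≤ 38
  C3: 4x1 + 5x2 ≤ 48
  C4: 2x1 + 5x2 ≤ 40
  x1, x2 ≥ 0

max z = 7x1 + 8x2

s.t.
  5x1 + 3x2 + s1 = 38
  2x1 + 5x2 + s2 = 38
  4x1 + 5x2 + s3 = 48
  2x1 + 5x2 + s4 = 40
  x1, x2, s1, s2, s3, s4 ≥ 0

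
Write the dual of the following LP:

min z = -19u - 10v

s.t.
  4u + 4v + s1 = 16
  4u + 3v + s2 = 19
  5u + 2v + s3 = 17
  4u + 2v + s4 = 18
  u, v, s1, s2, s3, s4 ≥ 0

Primal min cᵀx s.t. Ax ≤ b, x ≥ 0  →  Dual max −bᵀy s.t. Aᵀy ≥ −c, y ≥ 0.

Maximize: z = -16y1 - 19y2 - 17y3 - 18y4

Subject to:
  4y1 + 4y2 + 5y3 + 4y4 ≥ 19
  4y1 + 3y2 + 2y3 + 2y4 ≥ 10
  y1, y2, y3, y4 ≥ 0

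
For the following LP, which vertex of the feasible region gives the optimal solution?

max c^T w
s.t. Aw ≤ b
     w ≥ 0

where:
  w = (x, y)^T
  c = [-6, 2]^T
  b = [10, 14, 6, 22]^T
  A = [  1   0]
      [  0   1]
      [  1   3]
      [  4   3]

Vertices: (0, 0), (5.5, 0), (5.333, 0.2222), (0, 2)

Evaluate the objective at each vertex of the feasible region:
  z(0, 0) = 0
  z(5.5, 0) = -33
  z(5.333, 0.2222) = -31.56
  z(0, 2) = 4  ←
The maximum is at x = 0, y = 2.

(0, 2)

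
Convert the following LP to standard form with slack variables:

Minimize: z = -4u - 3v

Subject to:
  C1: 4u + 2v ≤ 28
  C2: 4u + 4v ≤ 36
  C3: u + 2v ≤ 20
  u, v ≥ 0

min z = -4u - 3v

s.t.
  4u + 2v + s1 = 28
  4u + 4v + s2 = 36
  u + 2v + s3 = 20
  u, v, s1, s2, s3 ≥ 0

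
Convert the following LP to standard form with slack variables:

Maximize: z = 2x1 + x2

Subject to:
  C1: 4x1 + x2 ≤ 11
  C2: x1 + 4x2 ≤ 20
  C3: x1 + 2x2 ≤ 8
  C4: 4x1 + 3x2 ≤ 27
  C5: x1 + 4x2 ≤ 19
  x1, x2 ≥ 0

max z = 2x1 + x2

s.t.
  4x1 + x2 + s1 = 11
  x1 + 4x2 + s2 = 20
  x1 + 2x2 + s3 = 8
  4x1 + 3x2 + s4 = 27
  x1 + 4x2 + s5 = 19
  x1, x2, s1, s2, s3, s4, s5 ≥ 0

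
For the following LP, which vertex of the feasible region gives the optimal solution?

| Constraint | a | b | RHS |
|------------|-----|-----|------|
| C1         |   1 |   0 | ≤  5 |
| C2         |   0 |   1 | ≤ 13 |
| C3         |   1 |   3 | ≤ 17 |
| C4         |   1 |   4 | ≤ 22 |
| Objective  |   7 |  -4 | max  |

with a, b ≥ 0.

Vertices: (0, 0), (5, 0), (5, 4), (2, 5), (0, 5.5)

Evaluate the objective at each vertex of the feasible region:
  z(0, 0) = 0
  z(5, 0) = 35  ←
  z(5, 4) = 19
  z(2, 5) = -6
  z(0, 5.5) = -22
The maximum is at a = 5, b = 0.

(5, 0)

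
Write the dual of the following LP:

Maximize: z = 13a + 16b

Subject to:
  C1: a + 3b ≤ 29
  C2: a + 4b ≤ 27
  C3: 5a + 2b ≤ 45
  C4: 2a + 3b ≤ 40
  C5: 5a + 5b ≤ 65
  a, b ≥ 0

Primal max cᵀx s.t. Ax ≤ b, x ≥ 0  →  Dual min bᵀy s.t. Aᵀy ≥ c, y ≥ 0.

Minimize: z = 29y1 + 27y2 + 45y3 + 40y4 + 65y5

Subject to:
  y1 + y2 + 5y3 + 2y4 + 5y5 ≥ 13
  3y1 + 4y2 + 2y3 + 3y4 + 5y5 ≥ 16
  y1, y2, y3, y4, y5 ≥ 0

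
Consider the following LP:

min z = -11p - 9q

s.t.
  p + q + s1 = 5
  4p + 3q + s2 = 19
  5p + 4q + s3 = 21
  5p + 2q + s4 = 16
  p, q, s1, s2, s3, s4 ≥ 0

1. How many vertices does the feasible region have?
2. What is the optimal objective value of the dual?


1. 5
2. -47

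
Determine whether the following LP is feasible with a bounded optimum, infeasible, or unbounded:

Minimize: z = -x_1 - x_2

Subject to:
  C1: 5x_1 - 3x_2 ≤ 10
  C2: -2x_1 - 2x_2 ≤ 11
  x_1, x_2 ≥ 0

Unbounded (objective can decrease without bound)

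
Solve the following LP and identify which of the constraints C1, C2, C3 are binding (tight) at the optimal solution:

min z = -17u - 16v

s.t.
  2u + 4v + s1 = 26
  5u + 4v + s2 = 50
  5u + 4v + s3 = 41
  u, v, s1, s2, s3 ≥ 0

At u = 5, v = 4, compute slack b - a·x for each constraint:
  C1: 26 − 26 = 0  (binding)
  C2: 50 − 41 = 9  (slack)
  C3: 41 − 41 = 0  (binding)

Optimal: u = 5, v = 4
Binding: C1, C3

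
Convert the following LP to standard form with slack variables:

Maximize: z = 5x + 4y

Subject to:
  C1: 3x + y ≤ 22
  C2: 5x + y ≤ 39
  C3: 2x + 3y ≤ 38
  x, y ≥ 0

max z = 5x + 4y

s.t.
  3x + y + s1 = 22
  5x + y + s2 = 39
  2x + 3y + s3 = 38
  x, y, s1, s2, s3 ≥ 0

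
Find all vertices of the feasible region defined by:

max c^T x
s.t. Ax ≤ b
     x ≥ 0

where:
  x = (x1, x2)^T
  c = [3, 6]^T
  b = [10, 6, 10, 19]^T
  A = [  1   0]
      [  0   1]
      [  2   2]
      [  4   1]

(0, 0), (4.75, 0), (4.667, 0.3333), (0, 5)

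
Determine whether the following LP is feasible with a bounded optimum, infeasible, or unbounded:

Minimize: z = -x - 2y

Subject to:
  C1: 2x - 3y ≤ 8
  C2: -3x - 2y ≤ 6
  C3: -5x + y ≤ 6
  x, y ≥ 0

Unbounded (objective can decrease without bound)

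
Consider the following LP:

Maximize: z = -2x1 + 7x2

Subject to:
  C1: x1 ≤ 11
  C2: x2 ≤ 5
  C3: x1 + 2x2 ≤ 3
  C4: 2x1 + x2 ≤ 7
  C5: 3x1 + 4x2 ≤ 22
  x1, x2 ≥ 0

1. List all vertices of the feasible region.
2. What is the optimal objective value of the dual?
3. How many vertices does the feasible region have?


1. (0, 0), (3, 0), (0, 1.5)
2. 10.5
3. 3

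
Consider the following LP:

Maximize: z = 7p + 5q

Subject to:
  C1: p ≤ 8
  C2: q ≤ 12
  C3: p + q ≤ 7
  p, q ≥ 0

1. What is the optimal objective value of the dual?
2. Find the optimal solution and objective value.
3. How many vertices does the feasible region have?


1. 49
2. p = 7, q = 0, z = 49
3. 3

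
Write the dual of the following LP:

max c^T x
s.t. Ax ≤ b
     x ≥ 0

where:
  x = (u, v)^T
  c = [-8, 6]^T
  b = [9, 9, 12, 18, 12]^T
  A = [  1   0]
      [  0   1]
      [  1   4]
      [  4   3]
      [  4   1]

Primal max cᵀx s.t. Ax ≤ b, x ≥ 0  →  Dual min bᵀy s.t. Aᵀy ≥ c, y ≥ 0.

Minimize: z = 9y1 + 9y2 + 12y3 + 18y4 + 12y5

Subject to:
  y1 + y3 + 4y4 + 4y5 ≥ -8
  y2 + 4y3 + 3y4 + y5 ≥ 6
  y1, y2, y3, y4, y5 ≥ 0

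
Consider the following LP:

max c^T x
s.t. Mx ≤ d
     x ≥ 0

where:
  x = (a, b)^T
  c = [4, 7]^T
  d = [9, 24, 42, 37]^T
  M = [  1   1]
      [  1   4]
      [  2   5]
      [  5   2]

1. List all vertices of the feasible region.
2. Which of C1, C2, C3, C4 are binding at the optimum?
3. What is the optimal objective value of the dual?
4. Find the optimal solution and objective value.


1. (0, 0), (7.4, 0), (6.333, 2.667), (4, 5), (0, 6)
2. C1, C2
3. 51
4. a = 4, b = 5, z = 51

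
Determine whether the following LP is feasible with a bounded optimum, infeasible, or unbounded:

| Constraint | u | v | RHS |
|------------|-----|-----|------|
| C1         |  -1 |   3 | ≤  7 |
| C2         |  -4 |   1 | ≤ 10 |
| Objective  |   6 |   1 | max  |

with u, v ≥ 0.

Unbounded (objective can increase without bound)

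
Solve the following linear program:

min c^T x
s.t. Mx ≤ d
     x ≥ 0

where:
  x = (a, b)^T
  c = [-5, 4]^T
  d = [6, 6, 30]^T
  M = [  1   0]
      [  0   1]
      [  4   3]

Evaluate the objective at each vertex of the feasible region:
  z(0, 0) = 0
  z(6, 0) = -30  ←
  z(6, 2) = -22
  z(3, 6) = 9
  z(0, 6) = 24
The minimum is at a = 6, b = 0.

a = 6, b = 0, z = -30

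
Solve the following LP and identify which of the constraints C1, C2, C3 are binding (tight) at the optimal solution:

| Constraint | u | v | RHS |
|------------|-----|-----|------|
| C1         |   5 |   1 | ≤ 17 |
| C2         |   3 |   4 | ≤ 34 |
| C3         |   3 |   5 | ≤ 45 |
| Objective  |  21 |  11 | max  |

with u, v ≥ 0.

At u = 2, v = 7, compute slack b - a·x for each constraint:
  C1: 17 − 17 = 0  (binding)
  C2: 34 − 34 = 0  (binding)
  C3: 45 − 41 = 4  (slack)

Optimal: u = 2, v = 7
Binding: C1, C2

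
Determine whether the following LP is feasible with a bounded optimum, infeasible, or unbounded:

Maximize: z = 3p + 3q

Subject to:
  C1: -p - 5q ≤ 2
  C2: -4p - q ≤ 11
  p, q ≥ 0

Unbounded (objective can increase without bound)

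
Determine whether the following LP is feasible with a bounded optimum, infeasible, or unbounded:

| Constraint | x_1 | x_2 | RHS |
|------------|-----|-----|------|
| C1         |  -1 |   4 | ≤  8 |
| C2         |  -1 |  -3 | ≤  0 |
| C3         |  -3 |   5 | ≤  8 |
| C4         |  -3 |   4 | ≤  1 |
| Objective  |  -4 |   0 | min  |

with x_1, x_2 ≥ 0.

Unbounded (objective can decrease without bound)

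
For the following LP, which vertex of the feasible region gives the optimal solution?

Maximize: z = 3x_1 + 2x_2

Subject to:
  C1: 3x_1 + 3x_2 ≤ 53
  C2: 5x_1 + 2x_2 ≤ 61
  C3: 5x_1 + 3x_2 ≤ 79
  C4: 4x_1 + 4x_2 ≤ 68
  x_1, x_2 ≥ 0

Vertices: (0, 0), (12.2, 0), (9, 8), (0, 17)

Evaluate the objective at each vertex of the feasible region:
  z(0, 0) = 0
  z(12.2, 0) = 36.6
  z(9, 8) = 43  ←
  z(0, 17) = 34
The maximum is at x_1 = 9, x_2 = 8.

(9, 8)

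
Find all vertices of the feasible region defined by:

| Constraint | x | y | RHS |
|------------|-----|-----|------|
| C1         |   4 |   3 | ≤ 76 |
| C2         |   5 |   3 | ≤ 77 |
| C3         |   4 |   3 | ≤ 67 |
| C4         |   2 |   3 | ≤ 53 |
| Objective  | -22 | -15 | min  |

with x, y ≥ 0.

(0, 0), (15.4, 0), (10, 9), (7, 13), (0, 17.67)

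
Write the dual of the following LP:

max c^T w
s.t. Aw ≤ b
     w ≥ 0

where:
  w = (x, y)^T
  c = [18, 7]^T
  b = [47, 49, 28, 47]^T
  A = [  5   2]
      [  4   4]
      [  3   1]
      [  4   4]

Primal max cᵀx s.t. Ax ≤ b, x ≥ 0  →  Dual min bᵀy s.t. Aᵀy ≥ c, y ≥ 0.

Minimize: z = 47y1 + 49y2 + 28y3 + 47y4

Subject to:
  5y1 + 4y2 + 3y3 + 4y4 ≥ 18
  2y1 + 4y2 + y3 + 4y4 ≥ 7
  y1, y2, y3, y4 ≥ 0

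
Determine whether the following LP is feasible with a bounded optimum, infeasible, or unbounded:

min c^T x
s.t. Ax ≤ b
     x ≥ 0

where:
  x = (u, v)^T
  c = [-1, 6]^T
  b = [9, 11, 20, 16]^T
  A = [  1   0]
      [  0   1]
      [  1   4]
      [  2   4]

Feasible with a bounded optimal solution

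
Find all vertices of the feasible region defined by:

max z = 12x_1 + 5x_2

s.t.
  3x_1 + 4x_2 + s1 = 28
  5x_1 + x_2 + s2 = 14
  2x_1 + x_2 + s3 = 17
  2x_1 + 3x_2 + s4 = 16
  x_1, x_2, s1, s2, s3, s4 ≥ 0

(0, 0), (2.8, 0), (2, 4), (0, 5.333)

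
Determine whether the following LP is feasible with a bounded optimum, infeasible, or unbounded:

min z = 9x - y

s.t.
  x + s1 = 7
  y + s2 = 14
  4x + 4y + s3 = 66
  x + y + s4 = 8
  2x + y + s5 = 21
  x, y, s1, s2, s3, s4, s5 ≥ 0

Feasible with a bounded optimal solution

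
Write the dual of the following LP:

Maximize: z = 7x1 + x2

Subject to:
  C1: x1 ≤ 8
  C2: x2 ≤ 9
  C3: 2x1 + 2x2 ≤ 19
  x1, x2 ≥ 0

Primal max cᵀx s.t. Ax ≤ b, x ≥ 0  →  Dual min bᵀy s.t. Aᵀy ≥ c, y ≥ 0.

Minimize: z = 8y1 + 9y2 + 19y3

Subject to:
  y1 + 2y3 ≥ 7
  y2 + 2y3 ≥ 1
  y1, y2, y3 ≥ 0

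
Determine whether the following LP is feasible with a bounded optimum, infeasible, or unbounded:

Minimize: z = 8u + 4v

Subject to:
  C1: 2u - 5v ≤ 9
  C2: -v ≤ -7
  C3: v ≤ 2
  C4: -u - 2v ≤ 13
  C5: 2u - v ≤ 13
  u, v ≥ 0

Infeasible (no feasible solution exists)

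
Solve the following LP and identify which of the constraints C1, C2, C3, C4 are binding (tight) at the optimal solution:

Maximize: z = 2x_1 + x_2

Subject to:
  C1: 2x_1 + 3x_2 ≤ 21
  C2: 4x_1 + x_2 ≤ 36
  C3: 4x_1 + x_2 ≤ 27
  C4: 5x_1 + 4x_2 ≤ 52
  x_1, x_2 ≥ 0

At x_1 = 6, x_2 = 3, compute slack b - a·x for each constraint:
  C1: 21 − 21 = 0  (binding)
  C2: 36 − 27 = 9  (slack)
  C3: 27 − 27 = 0  (binding)
  C4: 52 − 42 = 10  (slack)

Optimal: x_1 = 6, x_2 = 3
Binding: C1, C3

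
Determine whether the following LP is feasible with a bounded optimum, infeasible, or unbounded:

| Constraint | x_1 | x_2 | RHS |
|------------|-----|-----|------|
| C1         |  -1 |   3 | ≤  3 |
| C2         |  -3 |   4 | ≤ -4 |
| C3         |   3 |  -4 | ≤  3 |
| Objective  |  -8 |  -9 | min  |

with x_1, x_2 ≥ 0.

Infeasible (no feasible solution exists)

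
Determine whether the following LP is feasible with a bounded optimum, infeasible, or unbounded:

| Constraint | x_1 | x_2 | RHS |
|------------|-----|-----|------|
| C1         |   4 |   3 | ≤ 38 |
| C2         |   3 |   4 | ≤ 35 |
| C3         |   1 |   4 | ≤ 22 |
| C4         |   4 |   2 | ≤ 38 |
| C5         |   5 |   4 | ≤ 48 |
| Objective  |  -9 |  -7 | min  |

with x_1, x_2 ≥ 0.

Feasible with a bounded optimal solution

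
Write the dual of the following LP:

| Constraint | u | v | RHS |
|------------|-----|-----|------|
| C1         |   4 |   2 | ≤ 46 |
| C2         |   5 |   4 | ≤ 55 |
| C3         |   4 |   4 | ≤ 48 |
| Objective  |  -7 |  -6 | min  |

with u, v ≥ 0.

Primal min cᵀx s.t. Ax ≤ b, x ≥ 0  →  Dual max −bᵀy s.t. Aᵀy ≥ −c, y ≥ 0.

Maximize: z = -46y1 - 55y2 - 48y3

Subject to:
  4y1 + 5y2 + 4y3 ≥ 7
  2y1 + 4y2 + 4y3 ≥ 6
  y1, y2, y3 ≥ 0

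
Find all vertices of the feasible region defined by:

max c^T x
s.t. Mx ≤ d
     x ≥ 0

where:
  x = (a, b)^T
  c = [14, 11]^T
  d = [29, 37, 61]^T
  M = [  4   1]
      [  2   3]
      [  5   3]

(0, 0), (7.25, 0), (5, 9), (0, 12.33)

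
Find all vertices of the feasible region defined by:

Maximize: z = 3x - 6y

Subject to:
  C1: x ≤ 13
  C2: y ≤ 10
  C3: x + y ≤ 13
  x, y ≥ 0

(0, 0), (13, 0), (3, 10), (0, 10)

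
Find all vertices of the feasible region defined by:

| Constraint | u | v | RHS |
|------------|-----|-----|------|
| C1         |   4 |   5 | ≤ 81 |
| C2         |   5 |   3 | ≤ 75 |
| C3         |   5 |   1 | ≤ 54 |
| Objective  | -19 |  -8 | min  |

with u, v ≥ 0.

(0, 0), (10.8, 0), (9, 9), (0, 16.2)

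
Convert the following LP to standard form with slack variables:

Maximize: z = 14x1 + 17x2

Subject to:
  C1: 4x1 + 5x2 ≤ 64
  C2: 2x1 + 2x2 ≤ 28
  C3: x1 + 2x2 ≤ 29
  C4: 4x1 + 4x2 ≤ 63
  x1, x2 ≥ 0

max z = 14x1 + 17x2

s.t.
  4x1 + 5x2 + s1 = 64
  2x1 + 2x2 + s2 = 28
  x1 + 2x2 + s3 = 29
  4x1 + 4x2 + s4 = 63
  x1, x2, s1, s2, s3, s4 ≥ 0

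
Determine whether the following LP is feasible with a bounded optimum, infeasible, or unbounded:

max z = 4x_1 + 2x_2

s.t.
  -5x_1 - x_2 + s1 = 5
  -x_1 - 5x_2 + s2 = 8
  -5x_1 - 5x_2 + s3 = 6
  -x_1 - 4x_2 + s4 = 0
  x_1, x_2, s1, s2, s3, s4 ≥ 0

Unbounded (objective can increase without bound)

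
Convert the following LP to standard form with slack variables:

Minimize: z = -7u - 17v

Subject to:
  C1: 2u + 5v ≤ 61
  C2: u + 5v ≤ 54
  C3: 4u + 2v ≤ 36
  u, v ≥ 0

min z = -7u - 17v

s.t.
  2u + 5v + s1 = 61
  u + 5v + s2 = 54
  4u + 2v + s3 = 36
  u, v, s1, s2, s3 ≥ 0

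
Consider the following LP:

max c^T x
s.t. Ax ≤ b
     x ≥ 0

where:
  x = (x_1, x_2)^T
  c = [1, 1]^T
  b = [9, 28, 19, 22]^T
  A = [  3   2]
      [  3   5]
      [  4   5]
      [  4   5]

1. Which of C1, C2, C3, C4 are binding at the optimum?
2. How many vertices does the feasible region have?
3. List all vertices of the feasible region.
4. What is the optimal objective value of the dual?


1. C1, C3
2. 4
3. (0, 0), (3, 0), (1, 3), (0, 3.8)
4. 4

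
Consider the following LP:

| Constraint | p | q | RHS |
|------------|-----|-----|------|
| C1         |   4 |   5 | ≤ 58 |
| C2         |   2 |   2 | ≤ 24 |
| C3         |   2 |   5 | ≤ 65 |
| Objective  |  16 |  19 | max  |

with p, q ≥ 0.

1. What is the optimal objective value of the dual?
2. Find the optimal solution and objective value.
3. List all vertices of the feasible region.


1. 222
2. p = 2, q = 10, z = 222
3. (0, 0), (12, 0), (2, 10), (0, 11.6)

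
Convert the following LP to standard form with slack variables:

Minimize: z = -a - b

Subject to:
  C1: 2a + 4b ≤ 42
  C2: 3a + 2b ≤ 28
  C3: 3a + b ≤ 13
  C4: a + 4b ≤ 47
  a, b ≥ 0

min z = -a - b

s.t.
  2a + 4b + s1 = 42
  3a + 2b + s2 = 28
  3a + b + s3 = 13
  a + 4b + s4 = 47
  a, b, s1, s2, s3, s4 ≥ 0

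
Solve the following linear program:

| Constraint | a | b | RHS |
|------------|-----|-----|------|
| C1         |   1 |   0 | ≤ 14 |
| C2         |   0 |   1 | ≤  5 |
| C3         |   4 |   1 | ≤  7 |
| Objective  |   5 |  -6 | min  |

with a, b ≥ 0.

Evaluate the objective at each vertex of the feasible region:
  z(0, 0) = 0
  z(1.75, 0) = 8.75
  z(0.5, 5) = -27.5
  z(0, 5) = -30  ←
The minimum is at a = 0, b = 5.

a = 0, b = 5, z = -30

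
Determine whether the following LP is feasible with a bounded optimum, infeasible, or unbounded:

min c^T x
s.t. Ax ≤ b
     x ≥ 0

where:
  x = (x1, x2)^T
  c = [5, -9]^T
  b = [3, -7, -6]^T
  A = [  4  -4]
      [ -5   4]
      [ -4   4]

Infeasible (no feasible solution exists)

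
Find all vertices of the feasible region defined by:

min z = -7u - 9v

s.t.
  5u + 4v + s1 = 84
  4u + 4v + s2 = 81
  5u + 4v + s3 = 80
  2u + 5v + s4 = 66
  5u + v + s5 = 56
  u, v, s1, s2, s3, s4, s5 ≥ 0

(0, 0), (11.2, 0), (9.6, 8), (8, 10), (0, 13.2)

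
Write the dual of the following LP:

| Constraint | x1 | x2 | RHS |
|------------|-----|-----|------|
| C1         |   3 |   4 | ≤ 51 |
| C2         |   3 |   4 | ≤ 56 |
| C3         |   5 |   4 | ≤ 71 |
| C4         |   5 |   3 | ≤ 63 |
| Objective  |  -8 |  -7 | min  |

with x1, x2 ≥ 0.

Primal min cᵀx s.t. Ax ≤ b, x ≥ 0  →  Dual max −bᵀy s.t. Aᵀy ≥ −c, y ≥ 0.

Maximize: z = -51y1 - 56y2 - 71y3 - 63y4

Subject to:
  3y1 + 3y2 + 5y3 + 5y4 ≥ 8
  4y1 + 4y2 + 4y3 + 3y4 ≥ 7
  y1, y2, y3, y4 ≥ 0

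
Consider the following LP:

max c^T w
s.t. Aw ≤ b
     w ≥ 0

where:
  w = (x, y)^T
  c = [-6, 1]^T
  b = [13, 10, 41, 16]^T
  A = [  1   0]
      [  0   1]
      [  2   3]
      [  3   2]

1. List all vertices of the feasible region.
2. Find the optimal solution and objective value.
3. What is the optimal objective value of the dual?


1. (0, 0), (5.333, 0), (0, 8)
2. x = 0, y = 8, z = 8
3. 8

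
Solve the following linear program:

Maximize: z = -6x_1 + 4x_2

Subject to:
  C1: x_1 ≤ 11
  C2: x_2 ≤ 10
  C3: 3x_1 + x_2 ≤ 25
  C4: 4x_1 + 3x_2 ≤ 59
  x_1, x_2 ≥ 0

Evaluate the objective at each vertex of the feasible region:
  z(0, 0) = 0
  z(8.333, 0) = -50
  z(5, 10) = 10
  z(0, 10) = 40  ←
The maximum is at x_1 = 0, x_2 = 10.

x_1 = 0, x_2 = 10, z = 40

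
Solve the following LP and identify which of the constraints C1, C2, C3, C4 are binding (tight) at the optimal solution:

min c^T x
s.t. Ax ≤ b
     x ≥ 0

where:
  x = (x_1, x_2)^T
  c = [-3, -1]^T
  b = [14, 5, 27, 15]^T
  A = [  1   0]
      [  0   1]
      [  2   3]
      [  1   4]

At x_1 = 13.5, x_2 = 0, compute slack b - a·x for each constraint:
  C1: 14 − 13.5 = 0.5  (slack)
  C2: 5 − 0 = 5  (slack)
  C3: 27 − 27 = 0  (binding)
  C4: 15 − 13.5 = 1.5  (slack)

Optimal: x_1 = 13.5, x_2 = 0
Binding: C3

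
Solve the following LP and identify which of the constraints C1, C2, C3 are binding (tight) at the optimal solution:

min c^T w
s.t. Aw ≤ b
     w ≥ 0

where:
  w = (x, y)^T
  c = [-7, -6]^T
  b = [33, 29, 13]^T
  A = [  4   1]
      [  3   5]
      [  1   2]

At x = 8, y = 1, compute slack b - a·x for each constraint:
  C1: 33 − 33 = 0  (binding)
  C2: 29 − 29 = 0  (binding)
  C3: 13 − 10 = 3  (slack)

Optimal: x = 8, y = 1
Binding: C1, C2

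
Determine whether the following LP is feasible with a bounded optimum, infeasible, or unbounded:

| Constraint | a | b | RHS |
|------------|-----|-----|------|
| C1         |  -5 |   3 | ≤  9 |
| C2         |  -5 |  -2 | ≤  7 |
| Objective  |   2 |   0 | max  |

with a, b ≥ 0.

Unbounded (objective can increase without bound)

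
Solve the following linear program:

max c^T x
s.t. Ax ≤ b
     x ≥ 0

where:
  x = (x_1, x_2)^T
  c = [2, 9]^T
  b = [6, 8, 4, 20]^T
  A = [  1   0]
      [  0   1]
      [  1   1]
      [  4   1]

Evaluate the objective at each vertex of the feasible region:
  z(0, 0) = 0
  z(4, 0) = 8
  z(0, 4) = 36  ←
The maximum is at x_1 = 0, x_2 = 4.

x_1 = 0, x_2 = 4, z = 36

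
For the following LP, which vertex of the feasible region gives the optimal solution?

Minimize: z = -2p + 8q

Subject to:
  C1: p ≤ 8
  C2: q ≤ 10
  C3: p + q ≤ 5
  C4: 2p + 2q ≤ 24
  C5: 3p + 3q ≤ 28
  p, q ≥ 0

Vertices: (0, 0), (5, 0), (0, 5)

Evaluate the objective at each vertex of the feasible region:
  z(0, 0) = 0
  z(5, 0) = -10  ←
  z(0, 5) = 40
The minimum is at p = 5, q = 0.

(5, 0)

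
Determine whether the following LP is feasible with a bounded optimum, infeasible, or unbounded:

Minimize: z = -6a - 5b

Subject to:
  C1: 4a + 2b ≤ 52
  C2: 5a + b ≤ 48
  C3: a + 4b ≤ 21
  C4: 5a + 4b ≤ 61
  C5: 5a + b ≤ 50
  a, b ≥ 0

Feasible with a bounded optimal solution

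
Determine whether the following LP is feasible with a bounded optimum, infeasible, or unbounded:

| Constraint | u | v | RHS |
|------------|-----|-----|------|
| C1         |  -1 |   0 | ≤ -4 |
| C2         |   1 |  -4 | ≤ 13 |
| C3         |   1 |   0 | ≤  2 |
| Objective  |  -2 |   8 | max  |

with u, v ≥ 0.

Infeasible (no feasible solution exists)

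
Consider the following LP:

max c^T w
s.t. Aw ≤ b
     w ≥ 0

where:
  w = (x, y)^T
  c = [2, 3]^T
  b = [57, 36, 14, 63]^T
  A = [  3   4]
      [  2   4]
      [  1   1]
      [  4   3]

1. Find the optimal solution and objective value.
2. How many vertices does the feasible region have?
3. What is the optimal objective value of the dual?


1. x = 10, y = 4, z = 32
2. 4
3. 32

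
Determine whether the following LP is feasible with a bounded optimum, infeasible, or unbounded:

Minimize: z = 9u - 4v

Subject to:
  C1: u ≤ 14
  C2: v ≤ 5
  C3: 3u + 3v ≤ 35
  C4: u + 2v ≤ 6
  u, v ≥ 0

Feasible with a bounded optimal solution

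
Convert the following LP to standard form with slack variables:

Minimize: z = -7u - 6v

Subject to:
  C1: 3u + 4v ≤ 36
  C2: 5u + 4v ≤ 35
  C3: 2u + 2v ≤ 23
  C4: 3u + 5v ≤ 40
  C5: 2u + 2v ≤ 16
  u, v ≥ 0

min z = -7u - 6v

s.t.
  3u + 4v + s1 = 36
  5u + 4v + s2 = 35
  2u + 2v + s3 = 23
  3u + 5v + s4 = 40
  2u + 2v + s5 = 16
  u, v, s1, s2, s3, s4, s5 ≥ 0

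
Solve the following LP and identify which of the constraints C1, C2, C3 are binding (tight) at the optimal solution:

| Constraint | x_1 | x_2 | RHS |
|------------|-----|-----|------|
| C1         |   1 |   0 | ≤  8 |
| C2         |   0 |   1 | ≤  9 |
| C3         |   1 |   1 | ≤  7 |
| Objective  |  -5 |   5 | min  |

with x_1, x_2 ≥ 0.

At x_1 = 7, x_2 = 0, compute slack b - a·x for each constraint:
  C1: 8 − 7 = 1  (slack)
  C2: 9 − 0 = 9  (slack)
  C3: 7 − 7 = 0  (binding)

Optimal: x_1 = 7, x_2 = 0
Binding: C3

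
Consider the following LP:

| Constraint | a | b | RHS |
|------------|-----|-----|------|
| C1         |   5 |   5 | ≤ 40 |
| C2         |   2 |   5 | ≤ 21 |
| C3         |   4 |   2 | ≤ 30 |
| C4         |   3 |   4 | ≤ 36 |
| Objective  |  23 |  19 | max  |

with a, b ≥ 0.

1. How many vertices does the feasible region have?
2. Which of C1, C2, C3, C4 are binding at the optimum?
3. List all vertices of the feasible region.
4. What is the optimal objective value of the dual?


1. 5
2. C1, C3
3. (0, 0), (7.5, 0), (7, 1), (6.333, 1.667), (0, 4.2)
4. 180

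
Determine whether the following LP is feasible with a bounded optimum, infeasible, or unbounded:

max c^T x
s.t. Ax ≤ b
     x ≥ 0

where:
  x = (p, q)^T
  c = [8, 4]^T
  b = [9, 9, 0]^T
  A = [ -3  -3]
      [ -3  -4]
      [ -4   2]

Unbounded (objective can increase without bound)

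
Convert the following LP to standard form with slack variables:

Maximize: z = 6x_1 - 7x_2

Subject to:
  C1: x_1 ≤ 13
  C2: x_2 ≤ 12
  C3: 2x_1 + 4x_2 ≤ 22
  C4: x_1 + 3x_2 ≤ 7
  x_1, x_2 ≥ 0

max z = 6x_1 - 7x_2

s.t.
  x_1 + s1 = 13
  x_2 + s2 = 12
  2x_1 + 4x_2 + s3 = 22
  x_1 + 3x_2 + s4 = 7
  x_1, x_2, s1, s2, s3, s4 ≥ 0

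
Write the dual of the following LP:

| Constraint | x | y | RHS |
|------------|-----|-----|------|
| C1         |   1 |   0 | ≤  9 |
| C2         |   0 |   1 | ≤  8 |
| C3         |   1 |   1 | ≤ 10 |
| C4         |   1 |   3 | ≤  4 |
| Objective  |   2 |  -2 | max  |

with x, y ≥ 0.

Primal max cᵀx s.t. Ax ≤ b, x ≥ 0  →  Dual min bᵀy s.t. Aᵀy ≥ c, y ≥ 0.

Minimize: z = 9y1 + 8y2 + 10y3 + 4y4

Subject to:
  y1 + y3 + y4 ≥ 2
  y2 + y3 + 3y4 ≥ -2
  y1, y2, y3, y4 ≥ 0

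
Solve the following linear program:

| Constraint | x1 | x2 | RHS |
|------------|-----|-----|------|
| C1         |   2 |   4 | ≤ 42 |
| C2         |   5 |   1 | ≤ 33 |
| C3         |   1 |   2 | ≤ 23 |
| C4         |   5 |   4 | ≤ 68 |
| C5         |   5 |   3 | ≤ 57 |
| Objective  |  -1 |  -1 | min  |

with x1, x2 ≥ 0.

Evaluate the objective at each vertex of the feasible region:
  z(0, 0) = 0
  z(6.6, 0) = -6.6
  z(5, 8) = -13  ←
  z(0, 10.5) = -10.5
The minimum is at x1 = 5, x2 = 8.

x1 = 5, x2 = 8, z = -13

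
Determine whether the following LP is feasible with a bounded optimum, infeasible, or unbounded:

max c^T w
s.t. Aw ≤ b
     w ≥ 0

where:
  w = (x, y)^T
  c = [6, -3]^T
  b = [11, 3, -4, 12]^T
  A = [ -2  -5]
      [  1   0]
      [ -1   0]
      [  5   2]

Infeasible (no feasible solution exists)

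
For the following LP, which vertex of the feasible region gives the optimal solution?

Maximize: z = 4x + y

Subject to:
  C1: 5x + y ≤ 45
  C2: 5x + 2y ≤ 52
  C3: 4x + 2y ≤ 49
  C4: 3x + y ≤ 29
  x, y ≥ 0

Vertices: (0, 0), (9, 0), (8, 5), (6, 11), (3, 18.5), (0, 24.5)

Evaluate the objective at each vertex of the feasible region:
  z(0, 0) = 0
  z(9, 0) = 36
  z(8, 5) = 37  ←
  z(6, 11) = 35
  z(3, 18.5) = 30.5
  z(0, 24.5) = 24.5
The maximum is at x = 8, y = 5.

(8, 5)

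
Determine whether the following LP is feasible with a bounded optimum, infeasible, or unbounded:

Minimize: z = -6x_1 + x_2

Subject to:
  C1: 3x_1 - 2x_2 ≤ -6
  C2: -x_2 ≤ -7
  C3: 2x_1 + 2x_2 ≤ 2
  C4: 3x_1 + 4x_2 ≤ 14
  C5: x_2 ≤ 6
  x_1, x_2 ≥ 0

Infeasible (no feasible solution exists)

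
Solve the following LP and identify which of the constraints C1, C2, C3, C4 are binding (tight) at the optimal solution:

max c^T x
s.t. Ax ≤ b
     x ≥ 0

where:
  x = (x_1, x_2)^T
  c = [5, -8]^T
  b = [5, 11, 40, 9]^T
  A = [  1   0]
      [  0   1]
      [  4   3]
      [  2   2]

At x_1 = 4.5, x_2 = 0, compute slack b - a·x for each constraint:
  C1: 5 − 4.5 = 0.5  (slack)
  C2: 11 − 0 = 11  (slack)
  C3: 40 − 18 = 22  (slack)
  C4: 9 − 9 = 0  (binding)

Optimal: x_1 = 4.5, x_2 = 0
Binding: C4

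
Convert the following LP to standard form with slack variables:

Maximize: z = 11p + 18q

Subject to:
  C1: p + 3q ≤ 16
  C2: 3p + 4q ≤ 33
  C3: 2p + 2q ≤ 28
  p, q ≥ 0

max z = 11p + 18q

s.t.
  p + 3q + s1 = 16
  3p + 4q + s2 = 33
  2p + 2q + s3 = 28
  p, q, s1, s2, s3 ≥ 0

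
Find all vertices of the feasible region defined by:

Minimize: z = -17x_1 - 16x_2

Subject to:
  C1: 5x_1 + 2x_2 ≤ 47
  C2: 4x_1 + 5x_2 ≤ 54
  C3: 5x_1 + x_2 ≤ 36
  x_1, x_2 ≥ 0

(0, 0), (7.2, 0), (6, 6), (0, 10.8)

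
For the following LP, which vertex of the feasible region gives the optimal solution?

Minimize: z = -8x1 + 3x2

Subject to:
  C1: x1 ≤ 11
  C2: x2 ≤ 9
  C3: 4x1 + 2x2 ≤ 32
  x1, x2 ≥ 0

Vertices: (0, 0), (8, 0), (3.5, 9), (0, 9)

Evaluate the objective at each vertex of the feasible region:
  z(0, 0) = 0
  z(8, 0) = -64  ←
  z(3.5, 9) = -1
  z(0, 9) = 27
The minimum is at x1 = 8, x2 = 0.

(8, 0)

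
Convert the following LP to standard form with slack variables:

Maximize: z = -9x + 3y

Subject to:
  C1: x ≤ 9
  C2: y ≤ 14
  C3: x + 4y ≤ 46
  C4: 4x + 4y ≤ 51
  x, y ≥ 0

max z = -9x + 3y

s.t.
  x + s1 = 9
  y + s2 = 14
  x + 4y + s3 = 46
  4x + 4y + s4 = 51
  x, y, s1, s2, s3, s4 ≥ 0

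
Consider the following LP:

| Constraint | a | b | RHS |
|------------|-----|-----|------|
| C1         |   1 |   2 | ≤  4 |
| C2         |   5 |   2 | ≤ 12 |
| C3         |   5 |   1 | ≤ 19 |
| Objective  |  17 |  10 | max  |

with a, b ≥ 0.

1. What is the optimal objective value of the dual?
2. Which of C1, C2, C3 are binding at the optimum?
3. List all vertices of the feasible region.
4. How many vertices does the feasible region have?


1. 44
2. C1, C2
3. (0, 0), (2.4, 0), (2, 1), (0, 2)
4. 4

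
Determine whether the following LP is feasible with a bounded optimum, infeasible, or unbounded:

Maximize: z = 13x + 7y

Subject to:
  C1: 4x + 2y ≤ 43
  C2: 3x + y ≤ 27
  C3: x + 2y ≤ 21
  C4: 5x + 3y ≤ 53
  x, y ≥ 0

Feasible with a bounded optimal solution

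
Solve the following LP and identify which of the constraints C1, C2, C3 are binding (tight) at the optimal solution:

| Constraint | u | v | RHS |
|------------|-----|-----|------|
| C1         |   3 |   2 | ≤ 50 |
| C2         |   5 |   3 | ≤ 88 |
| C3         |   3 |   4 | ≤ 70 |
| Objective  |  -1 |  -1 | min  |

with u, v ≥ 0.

At u = 10, v = 10, compute slack b - a·x for each constraint:
  C1: 50 − 50 = 0  (binding)
  C2: 88 − 80 = 8  (slack)
  C3: 70 − 70 = 0  (binding)

Optimal: u = 10, v = 10
Binding: C1, C3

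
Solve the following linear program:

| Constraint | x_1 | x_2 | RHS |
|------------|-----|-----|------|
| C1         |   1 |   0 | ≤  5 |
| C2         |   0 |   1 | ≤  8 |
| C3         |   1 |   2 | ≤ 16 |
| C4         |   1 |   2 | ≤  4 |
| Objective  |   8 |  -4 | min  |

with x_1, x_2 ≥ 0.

Evaluate the objective at each vertex of the feasible region:
  z(0, 0) = 0
  z(4, 0) = 32
  z(0, 2) = -8  ←
The minimum is at x_1 = 0, x_2 = 2.

x_1 = 0, x_2 = 2, z = -8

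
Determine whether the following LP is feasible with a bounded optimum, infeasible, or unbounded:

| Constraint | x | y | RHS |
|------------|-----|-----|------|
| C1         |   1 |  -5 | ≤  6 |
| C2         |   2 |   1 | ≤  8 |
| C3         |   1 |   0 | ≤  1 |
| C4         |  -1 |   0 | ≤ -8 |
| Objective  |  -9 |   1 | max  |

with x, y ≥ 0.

Infeasible (no feasible solution exists)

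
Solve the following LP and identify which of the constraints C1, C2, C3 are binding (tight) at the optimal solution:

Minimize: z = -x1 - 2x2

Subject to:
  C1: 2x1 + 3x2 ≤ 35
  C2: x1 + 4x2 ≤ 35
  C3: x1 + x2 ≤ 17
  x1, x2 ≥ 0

At x1 = 7, x2 = 7, compute slack b - a·x for each constraint:
  C1: 35 − 35 = 0  (binding)
  C2: 35 − 35 = 0  (binding)
  C3: 17 − 14 = 3  (slack)

Optimal: x1 = 7, x2 = 7
Binding: C1, C2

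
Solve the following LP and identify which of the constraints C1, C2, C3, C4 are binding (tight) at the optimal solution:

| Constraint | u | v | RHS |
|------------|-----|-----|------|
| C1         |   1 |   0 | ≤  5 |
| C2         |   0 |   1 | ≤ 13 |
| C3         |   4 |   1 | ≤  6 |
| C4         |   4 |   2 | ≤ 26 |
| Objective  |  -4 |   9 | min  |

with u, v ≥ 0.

At u = 1.5, v = 0, compute slack b - a·x for each constraint:
  C1: 5 − 1.5 = 3.5  (slack)
  C2: 13 − 0 = 13  (slack)
  C3: 6 − 6 = 0  (binding)
  C4: 26 − 6 = 20  (slack)

Optimal: u = 1.5, v = 0
Binding: C3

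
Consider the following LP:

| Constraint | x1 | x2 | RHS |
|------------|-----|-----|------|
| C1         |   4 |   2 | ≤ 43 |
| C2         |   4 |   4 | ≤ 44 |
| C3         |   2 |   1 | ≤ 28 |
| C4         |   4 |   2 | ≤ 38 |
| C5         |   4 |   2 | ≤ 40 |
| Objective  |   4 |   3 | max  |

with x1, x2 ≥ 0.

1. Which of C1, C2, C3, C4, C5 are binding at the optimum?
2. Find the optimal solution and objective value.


1. C2, C4
2. x1 = 8, x2 = 3, z = 41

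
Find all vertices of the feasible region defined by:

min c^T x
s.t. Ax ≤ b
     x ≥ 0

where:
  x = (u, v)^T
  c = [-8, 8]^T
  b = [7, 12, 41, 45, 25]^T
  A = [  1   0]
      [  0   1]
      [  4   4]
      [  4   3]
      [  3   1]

(0, 0), (7, 0), (7, 3.25), (0, 10.25)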